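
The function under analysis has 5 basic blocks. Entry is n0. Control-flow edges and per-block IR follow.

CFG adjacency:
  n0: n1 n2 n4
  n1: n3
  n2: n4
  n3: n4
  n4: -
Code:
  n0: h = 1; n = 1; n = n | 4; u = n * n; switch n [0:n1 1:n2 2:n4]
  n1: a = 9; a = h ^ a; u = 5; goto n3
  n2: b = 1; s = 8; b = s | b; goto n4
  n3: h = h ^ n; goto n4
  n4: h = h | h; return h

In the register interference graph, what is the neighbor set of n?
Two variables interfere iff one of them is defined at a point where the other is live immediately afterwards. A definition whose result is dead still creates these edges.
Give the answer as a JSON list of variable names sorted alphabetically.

Answer: ["a", "h", "u"]

Derivation:
Block summaries:
  n0 def {h,n,u} use ∅
  n1 def {a,u} use {h}
  n2 def {b,s} use ∅
  n3 def {h} use {h,n}
  n4 def {h} use {h}

Live sets:
  n0: in=∅ out={h,n}
  n1: in={h,n} out={h,n}
  n2: in={h} out={h}
  n3: in={h,n} out={h}
  n4: in={h} out=∅

Conflict graph:
  a↔{h,n}
  b↔{h,s}
  h↔{a,b,n,s,u}
  n↔{a,h,u}
  s↔{b,h}
  u↔{h,n}

N(n) = ["a", "h", "u"]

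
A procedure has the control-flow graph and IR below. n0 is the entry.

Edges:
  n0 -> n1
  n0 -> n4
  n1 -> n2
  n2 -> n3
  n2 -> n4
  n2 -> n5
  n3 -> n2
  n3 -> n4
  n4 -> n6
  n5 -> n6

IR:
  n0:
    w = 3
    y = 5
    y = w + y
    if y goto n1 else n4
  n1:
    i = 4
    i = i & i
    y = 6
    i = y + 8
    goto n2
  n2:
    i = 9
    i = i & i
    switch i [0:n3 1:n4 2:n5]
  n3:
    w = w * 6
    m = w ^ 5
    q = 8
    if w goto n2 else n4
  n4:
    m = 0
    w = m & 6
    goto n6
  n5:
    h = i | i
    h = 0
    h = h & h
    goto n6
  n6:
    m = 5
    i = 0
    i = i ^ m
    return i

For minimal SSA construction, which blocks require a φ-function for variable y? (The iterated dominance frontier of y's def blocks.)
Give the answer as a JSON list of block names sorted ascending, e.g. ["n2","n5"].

Answer: ["n4", "n6"]

Derivation:
idom tree: n1←n0 n2←n1 n3←n2 n4←n0 n5←n2 n6←n0
Join-block Dom:
  n2: preds {n1,n3}: {n0,n1} ∩ {n0,n1,n2,n3} = {n0,n1}; idom=n1
  n4: preds {n0,n2,n3}: {n0} ∩ {n0,n1,n2} ∩ {n0,n1,n2,n3} = {n0}; idom=n0
  n6: preds {n4,n5}: {n0,n4} ∩ {n0,n1,n2,n5} = {n0}; idom=n0

DF walk-up:
  join n2 pred n1: · stop@n1
  join n2 pred n3: n3→n2 stop@n1
  join n4 pred n0: · stop@n0
  join n4 pred n2: n2→n1 stop@n0
  join n4 pred n3: n3→n2→n1 stop@n0
  join n6 pred n4: n4 stop@n0
  join n6 pred n5: n5→n2→n1 stop@n0
  DF(n0)=∅
  DF(n1)={n4,n6}
  DF(n2)={n2,n4,n6}
  DF(n3)={n2,n4}
  DF(n4)={n6}
  DF(n5)={n6}
  DF(n6)=∅

φ for y: defs {n0,n1}
  DF⁺ = {n4,n6}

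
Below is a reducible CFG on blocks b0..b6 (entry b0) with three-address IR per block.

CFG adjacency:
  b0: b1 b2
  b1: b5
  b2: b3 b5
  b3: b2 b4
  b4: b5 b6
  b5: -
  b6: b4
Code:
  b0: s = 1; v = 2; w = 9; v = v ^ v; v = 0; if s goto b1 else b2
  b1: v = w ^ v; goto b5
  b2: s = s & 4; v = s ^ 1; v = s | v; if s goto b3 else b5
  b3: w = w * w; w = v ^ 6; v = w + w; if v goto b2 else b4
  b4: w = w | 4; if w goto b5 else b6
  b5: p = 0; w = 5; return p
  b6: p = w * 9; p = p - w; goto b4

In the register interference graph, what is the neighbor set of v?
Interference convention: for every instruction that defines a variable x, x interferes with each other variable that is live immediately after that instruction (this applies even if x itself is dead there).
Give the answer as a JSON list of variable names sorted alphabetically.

def/use:
  b0: def={s,v,w} ue=∅
  b1: def={v} ue={v,w}
  b2: def={s,v} ue={s}
  b3: def={v,w} ue={v,w}
  b4: def={w} ue={w}
  b5: def={p,w} ue=∅
  b6: def={p} ue={w}

Liveness:
  b0 li=∅ lo={s,v,w}
  b1 li={v,w} lo=∅
  b2 li={s,w} lo={s,v,w}
  b3 li={s,v,w} lo={s,w}
  b4 li={w} lo={w}
  b5 li=∅ lo=∅
  b6 li={w} lo={w}

Interference:
  p↔{w}
  s↔{v,w}
  v↔{s,w}
  w↔{p,s,v}

N(v) = ["s", "w"]

Answer: ["s", "w"]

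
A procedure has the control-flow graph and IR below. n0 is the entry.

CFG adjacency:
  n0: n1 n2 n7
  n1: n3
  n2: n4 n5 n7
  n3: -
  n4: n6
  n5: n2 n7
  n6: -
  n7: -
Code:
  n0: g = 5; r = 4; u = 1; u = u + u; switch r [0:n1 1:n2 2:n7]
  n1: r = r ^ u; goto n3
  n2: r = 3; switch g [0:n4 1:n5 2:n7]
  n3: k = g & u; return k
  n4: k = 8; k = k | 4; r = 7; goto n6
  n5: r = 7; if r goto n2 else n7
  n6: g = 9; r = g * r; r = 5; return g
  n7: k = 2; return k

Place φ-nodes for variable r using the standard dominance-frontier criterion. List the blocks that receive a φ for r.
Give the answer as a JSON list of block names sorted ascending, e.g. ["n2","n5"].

Answer: ["n2", "n7"]

Derivation:
idom tree: n1←n0 n2←n0 n3←n1 n4←n2 n5←n2 n6←n4 n7←n0
Join-block Dom:
  n2: preds {n0,n5}: {n0} ∩ {n0,n2,n5} = {n0}; idom=n0
  n7: preds {n0,n2,n5}: {n0} ∩ {n0,n2} ∩ {n0,n2,n5} = {n0}; idom=n0

DF walk-up:
  join n2 pred n0: · stop@n0
  join n2 pred n5: n5→n2 stop@n0
  join n7 pred n0: · stop@n0
  join n7 pred n2: n2 stop@n0
  join n7 pred n5: n5→n2 stop@n0
  DF(n0)=∅
  DF(n1)=∅
  DF(n2)={n2,n7}
  DF(n3)=∅
  DF(n4)=∅
  DF(n5)={n2,n7}
  DF(n6)=∅
  DF(n7)=∅

φ for r: defs {n0,n1,n2,n4,n5,n6}
  DF⁺ = {n2,n7}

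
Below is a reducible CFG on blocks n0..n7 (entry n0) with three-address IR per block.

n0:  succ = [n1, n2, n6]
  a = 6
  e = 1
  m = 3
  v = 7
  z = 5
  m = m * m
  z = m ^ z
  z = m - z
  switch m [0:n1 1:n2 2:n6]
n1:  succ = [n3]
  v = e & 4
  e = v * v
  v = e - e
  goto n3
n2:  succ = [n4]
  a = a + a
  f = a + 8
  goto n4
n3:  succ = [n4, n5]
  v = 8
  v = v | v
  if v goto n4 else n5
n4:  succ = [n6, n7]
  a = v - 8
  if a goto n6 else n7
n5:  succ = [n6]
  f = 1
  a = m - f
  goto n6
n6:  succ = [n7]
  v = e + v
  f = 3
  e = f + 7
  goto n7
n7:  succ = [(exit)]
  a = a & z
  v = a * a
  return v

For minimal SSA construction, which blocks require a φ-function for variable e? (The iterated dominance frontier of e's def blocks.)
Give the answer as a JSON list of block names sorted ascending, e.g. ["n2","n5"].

Answer: ["n4", "n6", "n7"]

Derivation:
idom tree: n1←n0 n2←n0 n3←n1 n4←n0 n5←n3 n6←n0 n7←n0
Dom∩ at merges:
  n4: preds {n2,n3}: {n0,n2} ∩ {n0,n1,n3} = {n0}; idom=n0
  n6: preds {n0,n4,n5}: {n0} ∩ {n0,n4} ∩ {n0,n1,n3,n5} = {n0}; idom=n0
  n7: preds {n4,n6}: {n0,n4} ∩ {n0,n6} = {n0}; idom=n0

Frontier:
  join n4 pred n2: n2 stop@n0
  join n4 pred n3: n3→n1 stop@n0
  join n6 pred n0: · stop@n0
  join n6 pred n4: n4 stop@n0
  join n6 pred n5: n5→n3→n1 stop@n0
  join n7 pred n4: n4 stop@n0
  join n7 pred n6: n6 stop@n0
  n0: DF=∅
  n1: DF={n4,n6}
  n2: DF={n4}
  n3: DF={n4,n6}
  n4: DF={n6,n7}
  n5: DF={n6}
  n6: DF={n7}
  n7: DF=∅

φ for e: defs {n0,n1,n6}
  DF⁺ = {n4,n6,n7}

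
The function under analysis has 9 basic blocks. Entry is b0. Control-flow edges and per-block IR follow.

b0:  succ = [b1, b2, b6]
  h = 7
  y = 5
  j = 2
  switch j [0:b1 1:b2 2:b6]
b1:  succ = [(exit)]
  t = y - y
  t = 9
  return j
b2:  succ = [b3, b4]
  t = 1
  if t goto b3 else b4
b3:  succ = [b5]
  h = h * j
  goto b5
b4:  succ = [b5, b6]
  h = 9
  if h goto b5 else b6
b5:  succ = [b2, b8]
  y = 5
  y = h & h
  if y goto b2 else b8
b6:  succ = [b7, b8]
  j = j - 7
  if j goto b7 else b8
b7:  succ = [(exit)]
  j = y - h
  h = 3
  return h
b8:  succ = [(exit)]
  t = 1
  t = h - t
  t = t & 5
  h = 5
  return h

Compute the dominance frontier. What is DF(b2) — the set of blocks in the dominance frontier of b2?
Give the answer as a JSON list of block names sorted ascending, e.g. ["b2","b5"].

Answer: ["b2", "b6", "b8"]

Working:
idom tree: b1←b0 b2←b0 b3←b2 b4←b2 b5←b2 b6←b0 b7←b6 b8←b0
Join-block Dom:
  b2: preds {b0,b5}: {b0} ∩ {b0,b2,b5} = {b0}; idom=b0
  b5: preds {b3,b4}: {b0,b2,b3} ∩ {b0,b2,b4} = {b0,b2}; idom=b2
  b6: preds {b0,b4}: {b0} ∩ {b0,b2,b4} = {b0}; idom=b0
  b8: preds {b5,b6}: {b0,b2,b5} ∩ {b0,b6} = {b0}; idom=b0

DF derivation:
  b2←b0: walk · to b0
  b2←b5: walk b5→b2 to b0
  b5←b3: walk b3 to b2
  b5←b4: walk b4 to b2
  b6←b0: walk · to b0
  b6←b4: walk b4→b2 to b0
  b8←b5: walk b5→b2 to b0
  b8←b6: walk b6 to b0
  DF(b0)=∅
  DF(b1)=∅
  DF(b2)={b2,b6,b8}
  DF(b3)={b5}
  DF(b4)={b5,b6}
  DF(b5)={b2,b8}
  DF(b6)={b8}
  DF(b7)=∅
  DF(b8)=∅

DF(b2) = ["b2", "b6", "b8"]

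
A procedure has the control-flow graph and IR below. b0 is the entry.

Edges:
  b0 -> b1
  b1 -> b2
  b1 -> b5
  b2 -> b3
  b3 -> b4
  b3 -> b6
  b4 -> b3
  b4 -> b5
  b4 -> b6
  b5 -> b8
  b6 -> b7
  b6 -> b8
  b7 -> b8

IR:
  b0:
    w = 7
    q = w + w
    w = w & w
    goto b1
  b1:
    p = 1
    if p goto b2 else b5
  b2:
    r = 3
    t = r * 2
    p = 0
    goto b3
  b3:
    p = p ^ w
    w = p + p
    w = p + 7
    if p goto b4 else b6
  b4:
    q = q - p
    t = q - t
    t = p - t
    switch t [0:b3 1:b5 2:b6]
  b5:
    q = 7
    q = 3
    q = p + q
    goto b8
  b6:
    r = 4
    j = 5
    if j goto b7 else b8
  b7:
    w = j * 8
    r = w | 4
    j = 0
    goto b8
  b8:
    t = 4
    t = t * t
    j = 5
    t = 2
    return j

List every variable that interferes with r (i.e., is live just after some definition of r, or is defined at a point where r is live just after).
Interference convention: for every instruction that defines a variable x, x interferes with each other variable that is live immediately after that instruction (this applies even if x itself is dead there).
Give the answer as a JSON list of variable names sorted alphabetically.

Answer: ["q", "w"]

Derivation:
Block summaries:
  b0: {q,w} / ∅
  b1: {p} / ∅
  b2: {p,r,t} / ∅
  b3: {p,w} / {p,w}
  b4: {q,t} / {p,q,t}
  b5: {q} / {p}
  b6: {j,r} / ∅
  b7: {j,r,w} / {j}
  b8: {j,t} / ∅

Liveness:
  b0 li=∅ lo={q,w}
  b1 li={q,w} lo={p,q,w}
  b2 li={q,w} lo={p,q,t,w}
  b3 li={p,q,t,w} lo={p,q,t,w}
  b4 li={p,q,t,w} lo={p,q,t,w}
  b5 li={p} lo=∅
  b6 li=∅ lo={j}
  b7 li={j} lo=∅
  b8 li=∅ lo=∅

Interfere edges:
  j — {t}
  p — {q,t,w}
  q — {p,r,t,w}
  r — {q,w}
  t — {j,p,q,w}
  w — {p,q,r,t}

N(r) = ["q", "w"]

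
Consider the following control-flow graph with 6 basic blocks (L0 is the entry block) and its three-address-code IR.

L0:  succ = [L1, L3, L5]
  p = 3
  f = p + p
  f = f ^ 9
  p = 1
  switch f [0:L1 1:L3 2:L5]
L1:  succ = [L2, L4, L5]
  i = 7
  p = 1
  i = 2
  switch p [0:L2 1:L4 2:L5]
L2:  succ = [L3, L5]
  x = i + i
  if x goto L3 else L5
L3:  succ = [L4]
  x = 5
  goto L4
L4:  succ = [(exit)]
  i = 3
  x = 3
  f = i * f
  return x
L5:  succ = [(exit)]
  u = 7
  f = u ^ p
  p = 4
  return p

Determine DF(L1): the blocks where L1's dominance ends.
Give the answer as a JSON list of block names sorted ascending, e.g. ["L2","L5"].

Answer: ["L3", "L4", "L5"]

Derivation:
idom tree: L1←L0 L2←L1 L3←L0 L4←L0 L5←L0
Join-block Dom:
  L3: preds {L0,L2}: {L0} ∩ {L0,L1,L2} = {L0}; idom=L0
  L4: preds {L1,L3}: {L0,L1} ∩ {L0,L3} = {L0}; idom=L0
  L5: preds {L0,L1,L2}: {L0} ∩ {L0,L1} ∩ {L0,L1,L2} = {L0}; idom=L0

Frontier:
  join L3 pred L0: · stop@L0
  join L3 pred L2: L2→L1 stop@L0
  join L4 pred L1: L1 stop@L0
  join L4 pred L3: L3 stop@L0
  join L5 pred L0: · stop@L0
  join L5 pred L1: L1 stop@L0
  join L5 pred L2: L2→L1 stop@L0
  DF(L0)=∅
  DF(L1)={L3,L4,L5}
  DF(L2)={L3,L5}
  DF(L3)={L4}
  DF(L4)=∅
  DF(L5)=∅

DF(L1) = ["L3", "L4", "L5"]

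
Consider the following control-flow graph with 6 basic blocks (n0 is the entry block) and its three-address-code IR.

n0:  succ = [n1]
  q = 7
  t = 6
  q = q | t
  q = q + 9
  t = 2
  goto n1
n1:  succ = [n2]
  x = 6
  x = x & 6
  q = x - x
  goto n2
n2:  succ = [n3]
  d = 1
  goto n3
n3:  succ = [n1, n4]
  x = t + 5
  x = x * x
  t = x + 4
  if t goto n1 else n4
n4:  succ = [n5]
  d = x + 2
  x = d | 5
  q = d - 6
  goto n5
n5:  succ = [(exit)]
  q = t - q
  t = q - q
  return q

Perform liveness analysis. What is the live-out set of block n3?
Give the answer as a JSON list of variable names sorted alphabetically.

Per-block:
  n0: {q,t} / ∅
  n1: {q,x} / ∅
  n2: {d} / ∅
  n3: {t,x} / {t}
  n4: {d,q,x} / {x}
  n5: {q,t} / {q,t}

Live sets:
  live n0: ∅→{t}
  live n1: {t}→{t}
  live n2: {t}→{t}
  live n3: {t}→{t,x}
  live n4: {t,x}→{q,t}
  live n5: {q,t}→∅

live-out(n3) = ["t", "x"]

Answer: ["t", "x"]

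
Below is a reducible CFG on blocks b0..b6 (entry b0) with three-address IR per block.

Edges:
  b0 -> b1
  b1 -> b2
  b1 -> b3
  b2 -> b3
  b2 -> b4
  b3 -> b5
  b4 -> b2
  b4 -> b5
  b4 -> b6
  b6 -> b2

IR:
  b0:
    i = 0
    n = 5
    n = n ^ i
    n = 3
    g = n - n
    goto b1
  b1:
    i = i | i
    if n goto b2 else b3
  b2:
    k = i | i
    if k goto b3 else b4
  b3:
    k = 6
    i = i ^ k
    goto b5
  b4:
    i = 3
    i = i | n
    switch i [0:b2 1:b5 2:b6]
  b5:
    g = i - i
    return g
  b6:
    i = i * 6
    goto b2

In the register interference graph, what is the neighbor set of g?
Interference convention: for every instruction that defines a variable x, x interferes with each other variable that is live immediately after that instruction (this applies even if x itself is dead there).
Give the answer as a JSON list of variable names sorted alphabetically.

Answer: ["i", "n"]

Working:
Per-block:
  b0: def={g,i,n} ue=∅
  b1: def={i} ue={i,n}
  b2: def={k} ue={i}
  b3: def={i,k} ue={i}
  b4: def={i} ue={n}
  b5: def={g} ue={i}
  b6: def={i} ue={i}

Liveness:
  b0: in=∅ out={i,n}
  b1: in={i,n} out={i,n}
  b2: in={i,n} out={i,n}
  b3: in={i} out={i}
  b4: in={n} out={i,n}
  b5: in={i} out=∅
  b6: in={i,n} out={i,n}

Interference:
  g — {i,n}
  i — {g,k,n}
  k — {i,n}
  n — {g,i,k}

N(g) = ["i", "n"]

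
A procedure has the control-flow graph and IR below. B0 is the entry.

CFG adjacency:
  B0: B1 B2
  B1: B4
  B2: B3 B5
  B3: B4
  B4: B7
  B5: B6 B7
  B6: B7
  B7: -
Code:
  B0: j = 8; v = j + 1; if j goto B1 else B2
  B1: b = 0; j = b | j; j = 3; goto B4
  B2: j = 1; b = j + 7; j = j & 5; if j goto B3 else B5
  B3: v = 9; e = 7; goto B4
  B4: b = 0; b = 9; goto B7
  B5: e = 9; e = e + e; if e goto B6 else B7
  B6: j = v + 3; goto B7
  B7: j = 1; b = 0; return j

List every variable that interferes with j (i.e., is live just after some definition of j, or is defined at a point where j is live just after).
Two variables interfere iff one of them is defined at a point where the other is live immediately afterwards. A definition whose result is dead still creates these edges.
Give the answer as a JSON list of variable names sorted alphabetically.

Block summaries:
  B0: {j,v} / ∅
  B1: {b,j} / {j}
  B2: {b,j} / ∅
  B3: {e,v} / ∅
  B4: {b} / ∅
  B5: {e} / ∅
  B6: {j} / {v}
  B7: {b,j} / ∅

Backward fixpoint:
  live B0: ∅→{j,v}
  live B1: {j}→∅
  live B2: {v}→{v}
  live B3: ∅→∅
  live B4: ∅→∅
  live B5: {v}→{v}
  live B6: {v}→∅
  live B7: ∅→∅

Interference:
  b: {j,v}
  e: {v}
  j: {b,v}
  v: {b,e,j}

N(j) = ["b", "v"]

Answer: ["b", "v"]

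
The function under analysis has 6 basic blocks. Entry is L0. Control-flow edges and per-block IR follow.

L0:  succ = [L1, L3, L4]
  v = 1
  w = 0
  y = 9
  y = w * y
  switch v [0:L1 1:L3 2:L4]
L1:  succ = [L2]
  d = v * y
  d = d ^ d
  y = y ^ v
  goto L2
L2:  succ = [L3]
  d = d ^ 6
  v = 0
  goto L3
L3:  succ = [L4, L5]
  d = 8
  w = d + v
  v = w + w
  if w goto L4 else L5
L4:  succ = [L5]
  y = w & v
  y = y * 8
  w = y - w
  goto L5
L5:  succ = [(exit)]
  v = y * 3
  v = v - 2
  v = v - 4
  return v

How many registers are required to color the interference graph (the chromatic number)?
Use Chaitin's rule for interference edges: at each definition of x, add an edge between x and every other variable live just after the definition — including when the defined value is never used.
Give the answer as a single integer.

Block summaries:
  L0: def={v,w,y} ue=∅
  L1: def={d,y} ue={v,y}
  L2: def={d,v} ue={d}
  L3: def={d,v,w} ue={v}
  L4: def={w,y} ue={v,w}
  L5: def={v} ue={y}

Liveness:
  L0 li=∅ lo={v,w,y}
  L1 li={v,y} lo={d,y}
  L2 li={d,y} lo={v,y}
  L3 li={v,y} lo={v,w,y}
  L4 li={v,w} lo={y}
  L5 li={y} lo=∅

Interfere edges:
  d↔{v,y}
  v↔{d,w,y}
  w↔{v,y}
  y↔{d,v,w}

Chromatic number:
  {d,v,y} pairwise interfere (3-clique) ⇒ χ ≥ 3
  3-colouring: c0={v}  c1={y}  c2={d,w}
  χ = 3

Answer: 3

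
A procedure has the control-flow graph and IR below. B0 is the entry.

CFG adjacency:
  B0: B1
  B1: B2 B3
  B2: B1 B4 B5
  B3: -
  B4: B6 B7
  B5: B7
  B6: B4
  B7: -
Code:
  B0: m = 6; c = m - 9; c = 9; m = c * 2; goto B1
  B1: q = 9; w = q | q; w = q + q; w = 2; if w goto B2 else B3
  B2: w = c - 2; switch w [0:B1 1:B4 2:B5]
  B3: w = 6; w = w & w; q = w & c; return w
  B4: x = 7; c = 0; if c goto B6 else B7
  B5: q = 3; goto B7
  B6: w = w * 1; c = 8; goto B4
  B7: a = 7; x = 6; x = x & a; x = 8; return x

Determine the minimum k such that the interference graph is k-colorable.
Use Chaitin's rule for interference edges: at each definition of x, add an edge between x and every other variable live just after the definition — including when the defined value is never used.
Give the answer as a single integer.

Answer: 3

Derivation:
def/use:
  B0 def {c,m} use ∅
  B1 def {q,w} use ∅
  B2 def {w} use {c}
  B3 def {q,w} use {c}
  B4 def {c,x} use ∅
  B5 def {q} use ∅
  B6 def {c,w} use {w}
  B7 def {a,x} use ∅

Backward fixpoint:
  B0 li=∅ lo={c}
  B1 li={c} lo={c}
  B2 li={c} lo={c,w}
  B3 li={c} lo=∅
  B4 li={w} lo={w}
  B5 li=∅ lo=∅
  B6 li={w} lo={w}
  B7 li=∅ lo=∅

Interference:
  a↔{x}
  c↔{m,q,w}
  m↔{c}
  q↔{c,w}
  w↔{c,q,x}
  x↔{a,w}

Registers:
  lower bound: {c,q,w} mutually conflict ⇒ χ ≥ 3
  3-colouring: r0={c,x}  r1={a,m,w}  r2={q}
  χ = 3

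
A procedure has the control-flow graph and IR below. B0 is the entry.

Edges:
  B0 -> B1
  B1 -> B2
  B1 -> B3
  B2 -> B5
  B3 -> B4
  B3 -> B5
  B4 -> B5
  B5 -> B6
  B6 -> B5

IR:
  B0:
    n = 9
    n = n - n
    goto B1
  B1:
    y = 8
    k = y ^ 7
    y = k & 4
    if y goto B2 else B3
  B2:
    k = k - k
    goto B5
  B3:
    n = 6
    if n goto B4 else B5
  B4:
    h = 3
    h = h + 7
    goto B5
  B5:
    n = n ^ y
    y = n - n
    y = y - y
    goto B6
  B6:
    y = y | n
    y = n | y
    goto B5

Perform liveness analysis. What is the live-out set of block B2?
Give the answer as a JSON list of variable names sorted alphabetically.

def/use:
  B0: def={n} ue=∅
  B1: def={k,y} ue=∅
  B2: def={k} ue={k}
  B3: def={n} ue=∅
  B4: def={h} ue=∅
  B5: def={n,y} ue={n,y}
  B6: def={y} ue={n,y}

Live sets:
  live B0: ∅→{n}
  live B1: {n}→{k,n,y}
  live B2: {k,n,y}→{n,y}
  live B3: {y}→{n,y}
  live B4: {n,y}→{n,y}
  live B5: {n,y}→{n,y}
  live B6: {n,y}→{n,y}

live-out(B2) = ["n", "y"]

Answer: ["n", "y"]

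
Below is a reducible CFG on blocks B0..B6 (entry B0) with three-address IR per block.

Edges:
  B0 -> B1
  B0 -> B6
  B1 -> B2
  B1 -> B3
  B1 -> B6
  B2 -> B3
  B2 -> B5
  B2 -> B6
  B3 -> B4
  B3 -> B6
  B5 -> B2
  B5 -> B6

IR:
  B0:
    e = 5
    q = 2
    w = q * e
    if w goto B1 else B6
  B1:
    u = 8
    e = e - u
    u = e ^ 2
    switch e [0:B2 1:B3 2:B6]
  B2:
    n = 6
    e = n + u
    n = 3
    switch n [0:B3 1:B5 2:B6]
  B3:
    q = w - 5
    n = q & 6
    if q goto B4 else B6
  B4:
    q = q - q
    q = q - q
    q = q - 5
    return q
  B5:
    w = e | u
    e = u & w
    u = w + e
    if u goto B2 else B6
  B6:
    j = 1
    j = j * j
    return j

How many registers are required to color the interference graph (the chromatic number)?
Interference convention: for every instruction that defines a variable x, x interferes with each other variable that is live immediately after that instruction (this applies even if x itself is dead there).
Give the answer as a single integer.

Answer: 4

Analysis:
Block summaries:
  B0 def {e,q,w} use ∅
  B1 def {e,u} use {e}
  B2 def {e,n} use {u}
  B3 def {n,q} use {w}
  B4 def {q} use {q}
  B5 def {e,u,w} use {e,u}
  B6 def {j} use ∅

Backward fixpoint:
  B0: in=∅ out={e,w}
  B1: in={e,w} out={u,w}
  B2: in={u,w} out={e,u,w}
  B3: in={w} out={q}
  B4: in={q} out=∅
  B5: in={e,u} out={u,w}
  B6: in=∅ out=∅

Interfere edges:
  e: {n,q,u,w}
  j: ∅
  n: {e,q,u,w}
  q: {e,n}
  u: {e,n,w}
  w: {e,n,u}

Registers:
  {e,n,u,w} pairwise interfere (4-clique) ⇒ χ ≥ 4
  4-colouring: r0={e,j}  r1={n}  r2={q,u}  r3={w}
  χ = 4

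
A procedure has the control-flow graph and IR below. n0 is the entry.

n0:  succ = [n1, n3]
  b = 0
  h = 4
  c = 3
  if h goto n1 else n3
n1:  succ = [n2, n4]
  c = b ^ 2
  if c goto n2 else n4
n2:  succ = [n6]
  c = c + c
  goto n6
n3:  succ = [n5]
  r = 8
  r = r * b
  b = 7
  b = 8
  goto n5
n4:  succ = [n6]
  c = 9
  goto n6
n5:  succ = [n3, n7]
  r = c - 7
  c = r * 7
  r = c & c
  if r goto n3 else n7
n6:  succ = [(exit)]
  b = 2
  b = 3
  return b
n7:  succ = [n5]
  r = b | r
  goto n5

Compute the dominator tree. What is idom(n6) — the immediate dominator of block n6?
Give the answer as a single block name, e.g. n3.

idom tree: n1←n0 n2←n1 n3←n0 n4←n1 n5←n3 n6←n1 n7←n5
Dom at joins:
  n3: preds {n0,n5}: {n0} ∩ {n0,n3,n5} = {n0}; idom=n0
  n5: preds {n3,n7}: {n0,n3} ∩ {n0,n3,n5,n7} = {n0,n3}; idom=n3
  n6: preds {n2,n4}: {n0,n1,n2} ∩ {n0,n1,n4} = {n0,n1}; idom=n1

idom(n6) = n1

Answer: n1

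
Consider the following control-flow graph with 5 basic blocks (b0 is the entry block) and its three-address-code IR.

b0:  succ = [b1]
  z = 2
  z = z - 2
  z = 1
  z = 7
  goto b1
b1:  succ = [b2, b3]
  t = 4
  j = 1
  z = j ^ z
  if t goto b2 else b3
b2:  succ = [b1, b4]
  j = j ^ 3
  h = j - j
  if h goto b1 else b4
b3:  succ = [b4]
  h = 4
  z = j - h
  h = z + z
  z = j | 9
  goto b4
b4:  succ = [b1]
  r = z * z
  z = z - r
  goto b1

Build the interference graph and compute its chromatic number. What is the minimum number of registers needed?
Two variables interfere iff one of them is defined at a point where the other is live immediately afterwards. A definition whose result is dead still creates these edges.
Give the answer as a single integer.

Per-block:
  b0: {z} / ∅
  b1: {j,t,z} / {z}
  b2: {h,j} / {j}
  b3: {h,z} / {j}
  b4: {r,z} / {z}

Backward fixpoint:
  b0 li=∅ lo={z}
  b1 li={z} lo={j,z}
  b2 li={j,z} lo={z}
  b3 li={j} lo={z}
  b4 li={z} lo={z}

Interfere edges:
  h — {j,z}
  j — {h,t,z}
  r — {z}
  t — {j,z}
  z — {h,j,r,t}

Colouring:
  {h,j,z} pairwise interfere (3-clique) ⇒ χ ≥ 3
  3-colouring: r0={z}  r1={j,r}  r2={h,t}
  χ = 3

Answer: 3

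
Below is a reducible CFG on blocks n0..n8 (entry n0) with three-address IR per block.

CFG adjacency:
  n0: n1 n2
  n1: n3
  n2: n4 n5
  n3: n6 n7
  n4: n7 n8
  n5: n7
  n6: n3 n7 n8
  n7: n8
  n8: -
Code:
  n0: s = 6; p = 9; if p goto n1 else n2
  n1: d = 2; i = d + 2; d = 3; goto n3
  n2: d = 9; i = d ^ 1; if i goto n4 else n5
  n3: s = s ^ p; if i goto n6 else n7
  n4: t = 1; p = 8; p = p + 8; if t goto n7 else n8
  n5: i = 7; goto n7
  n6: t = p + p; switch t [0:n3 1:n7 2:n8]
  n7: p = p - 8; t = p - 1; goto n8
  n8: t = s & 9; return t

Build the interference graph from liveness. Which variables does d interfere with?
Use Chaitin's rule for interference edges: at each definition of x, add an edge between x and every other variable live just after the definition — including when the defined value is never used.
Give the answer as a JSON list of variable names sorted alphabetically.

Answer: ["i", "p", "s"]

Working:
def/use:
  n0: def={p,s} ue=∅
  n1: def={d,i} ue=∅
  n2: def={d,i} ue=∅
  n3: def={s} ue={i,p,s}
  n4: def={p,t} ue=∅
  n5: def={i} ue=∅
  n6: def={t} ue={p}
  n7: def={p,t} ue={p}
  n8: def={t} ue={s}

Backward fixpoint:
  n0 li=∅ lo={p,s}
  n1 li={p,s} lo={i,p,s}
  n2 li={p,s} lo={p,s}
  n3 li={i,p,s} lo={i,p,s}
  n4 li={s} lo={p,s}
  n5 li={p,s} lo={p,s}
  n6 li={i,p,s} lo={i,p,s}
  n7 li={p,s} lo={s}
  n8 li={s} lo=∅

Interfere edges:
  d↔{i,p,s}
  i↔{d,p,s,t}
  p↔{d,i,s,t}
  s↔{d,i,p,t}
  t↔{i,p,s}

N(d) = ["i", "p", "s"]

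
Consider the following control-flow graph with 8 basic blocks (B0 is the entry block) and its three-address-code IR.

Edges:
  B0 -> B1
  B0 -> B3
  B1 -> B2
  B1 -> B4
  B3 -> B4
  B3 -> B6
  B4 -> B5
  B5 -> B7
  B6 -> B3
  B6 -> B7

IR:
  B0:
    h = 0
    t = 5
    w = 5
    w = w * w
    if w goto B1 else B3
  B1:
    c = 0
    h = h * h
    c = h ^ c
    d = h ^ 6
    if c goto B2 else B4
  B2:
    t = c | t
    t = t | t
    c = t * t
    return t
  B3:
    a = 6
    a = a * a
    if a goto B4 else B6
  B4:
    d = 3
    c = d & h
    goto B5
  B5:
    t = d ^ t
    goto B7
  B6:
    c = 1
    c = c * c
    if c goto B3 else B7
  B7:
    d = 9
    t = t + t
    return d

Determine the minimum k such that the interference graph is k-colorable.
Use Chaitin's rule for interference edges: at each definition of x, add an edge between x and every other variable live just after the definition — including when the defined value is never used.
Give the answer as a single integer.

Block summaries:
  B0 def {h,t,w} use ∅
  B1 def {c,d,h} use {h}
  B2 def {c,t} use {c,t}
  B3 def {a} use ∅
  B4 def {c,d} use {h}
  B5 def {t} use {d,t}
  B6 def {c} use ∅
  B7 def {d,t} use {t}

Live sets:
  B0 li=∅ lo={h,t}
  B1 li={h,t} lo={c,h,t}
  B2 li={c,t} lo=∅
  B3 li={h,t} lo={h,t}
  B4 li={h,t} lo={d,t}
  B5 li={d,t} lo={t}
  B6 li={h,t} lo={h,t}
  B7 li={t} lo=∅

Interfere edges:
  a↔{h,t}
  c↔{d,h,t}
  d↔{c,h,t}
  h↔{a,c,d,t,w}
  t↔{a,c,d,h,w}
  w↔{h,t}

Registers:
  {c,d,h,t} pairwise interfere (4-clique) ⇒ χ ≥ 4
  4-colouring: R0={h}  R1={t}  R2={a,c,w}  R3={d}
  χ = 4

Answer: 4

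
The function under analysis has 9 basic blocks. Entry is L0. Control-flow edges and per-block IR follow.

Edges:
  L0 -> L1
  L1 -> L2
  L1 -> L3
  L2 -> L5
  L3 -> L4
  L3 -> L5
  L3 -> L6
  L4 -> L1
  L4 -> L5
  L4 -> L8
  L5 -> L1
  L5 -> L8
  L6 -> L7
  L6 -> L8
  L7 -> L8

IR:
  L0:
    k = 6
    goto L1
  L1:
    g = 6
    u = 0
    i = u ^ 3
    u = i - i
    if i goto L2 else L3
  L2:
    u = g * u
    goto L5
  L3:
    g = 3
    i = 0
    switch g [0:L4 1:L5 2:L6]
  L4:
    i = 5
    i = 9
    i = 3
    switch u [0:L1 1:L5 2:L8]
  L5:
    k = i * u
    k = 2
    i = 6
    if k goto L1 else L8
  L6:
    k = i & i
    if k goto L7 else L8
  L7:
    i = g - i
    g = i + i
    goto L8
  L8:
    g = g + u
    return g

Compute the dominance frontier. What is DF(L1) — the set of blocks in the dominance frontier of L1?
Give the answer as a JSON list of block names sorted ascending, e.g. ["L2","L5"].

Answer: ["L1"]

Derivation:
idom tree: L1←L0 L2←L1 L3←L1 L4←L3 L5←L1 L6←L3 L7←L6 L8←L1
Dom at joins:
  L1: preds {L0,L4,L5}: {L0} ∩ {L0,L1,L3,L4} ∩ {L0,L1,L5} = {L0}; idom=L0
  L5: preds {L2,L3,L4}: {L0,L1,L2} ∩ {L0,L1,L3} ∩ {L0,L1,L3,L4} = {L0,L1}; idom=L1
  L8: preds {L4,L5,L6,L7}: {L0,L1,L3,L4} ∩ {L0,L1,L5} ∩ {L0,L1,L3,L6} ∩ {L0,L1,L3,L6,L7} = {L0,L1}; idom=L1

DF walk-up:
  L1←L0: walk · to L0
  L1←L4: walk L4→L3→L1 to L0
  L1←L5: walk L5→L1 to L0
  L5←L2: walk L2 to L1
  L5←L3: walk L3 to L1
  L5←L4: walk L4→L3 to L1
  L8←L4: walk L4→L3 to L1
  L8←L5: walk L5 to L1
  L8←L6: walk L6→L3 to L1
  L8←L7: walk L7→L6→L3 to L1
  L0: DF=∅
  L1: DF={L1}
  L2: DF={L5}
  L3: DF={L1,L5,L8}
  L4: DF={L1,L5,L8}
  L5: DF={L1,L8}
  L6: DF={L8}
  L7: DF={L8}
  L8: DF=∅

DF(L1) = ["L1"]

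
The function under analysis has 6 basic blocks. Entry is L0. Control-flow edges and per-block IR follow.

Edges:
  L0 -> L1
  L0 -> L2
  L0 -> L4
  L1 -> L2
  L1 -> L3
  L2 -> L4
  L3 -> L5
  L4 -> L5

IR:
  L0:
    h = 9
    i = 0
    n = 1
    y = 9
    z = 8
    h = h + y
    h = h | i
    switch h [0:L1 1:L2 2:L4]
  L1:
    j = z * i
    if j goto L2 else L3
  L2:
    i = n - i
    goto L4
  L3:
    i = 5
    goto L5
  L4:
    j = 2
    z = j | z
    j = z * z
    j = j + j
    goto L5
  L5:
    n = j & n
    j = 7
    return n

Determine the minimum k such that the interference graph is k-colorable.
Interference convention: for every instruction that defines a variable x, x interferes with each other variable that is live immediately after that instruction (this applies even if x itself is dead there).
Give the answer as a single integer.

Answer: 5

Analysis:
Per-block:
  L0 def {h,i,n,y,z} use ∅
  L1 def {j} use {i,z}
  L2 def {i} use {i,n}
  L3 def {i} use ∅
  L4 def {j,z} use {z}
  L5 def {j,n} use {j,n}

Liveness:
  L0: in=∅ out={i,n,z}
  L1: in={i,n,z} out={i,j,n,z}
  L2: in={i,n,z} out={n,z}
  L3: in={j,n} out={j,n}
  L4: in={n,z} out={j,n}
  L5: in={j,n} out=∅

Interference:
  h↔{i,n,y,z}
  i↔{h,j,n,y,z}
  j↔{i,n,z}
  n↔{h,i,j,y,z}
  y↔{h,i,n,z}
  z↔{h,i,j,n,y}

Colouring:
  lower bound: {h,i,n,y,z} mutually conflict ⇒ χ ≥ 5
  assign h→c3 i→c0 j→c3 n→c1 y→c4 z→c2 — no edge inside a register ⇒ χ ≤ 5
  χ = 5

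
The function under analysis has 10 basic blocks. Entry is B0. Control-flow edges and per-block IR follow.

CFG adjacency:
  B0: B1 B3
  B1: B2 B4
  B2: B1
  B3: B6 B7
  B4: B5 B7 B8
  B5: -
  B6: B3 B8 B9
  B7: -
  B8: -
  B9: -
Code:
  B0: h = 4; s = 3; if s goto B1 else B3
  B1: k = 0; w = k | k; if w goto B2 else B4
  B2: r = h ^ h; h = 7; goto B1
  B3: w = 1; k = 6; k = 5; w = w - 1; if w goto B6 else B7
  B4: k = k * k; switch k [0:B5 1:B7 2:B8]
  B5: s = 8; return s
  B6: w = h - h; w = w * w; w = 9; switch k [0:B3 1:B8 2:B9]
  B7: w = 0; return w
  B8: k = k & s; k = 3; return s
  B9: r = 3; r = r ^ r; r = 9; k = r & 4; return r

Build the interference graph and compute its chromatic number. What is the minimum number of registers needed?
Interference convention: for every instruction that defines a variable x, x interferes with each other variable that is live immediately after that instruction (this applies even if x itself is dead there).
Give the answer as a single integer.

Answer: 4

Working:
Per-block:
  B0: {h,s} / ∅
  B1: {k,w} / ∅
  B2: {h,r} / {h}
  B3: {k,w} / ∅
  B4: {k} / {k}
  B5: {s} / ∅
  B6: {w} / {h,k}
  B7: {w} / ∅
  B8: {k} / {k,s}
  B9: {k,r} / ∅

Backward fixpoint:
  B0 li=∅ lo={h,s}
  B1 li={h,s} lo={h,k,s}
  B2 li={h,s} lo={h,s}
  B3 li={h,s} lo={h,k,s}
  B4 li={k,s} lo={k,s}
  B5 li=∅ lo=∅
  B6 li={h,k,s} lo={h,k,s}
  B7 li=∅ lo=∅
  B8 li={k,s} lo=∅
  B9 li=∅ lo=∅

Interference:
  h — {k,s,w}
  k — {h,r,s,w}
  r — {k,s}
  s — {h,k,r,w}
  w — {h,k,s}

Chromatic number:
  clique {h,k,s,w} ⇒ need ≥ 4
  assign h→R2 k→R0 r→R2 s→R1 w→R3 — no edge inside a register ⇒ χ ≤ 4
  χ = 4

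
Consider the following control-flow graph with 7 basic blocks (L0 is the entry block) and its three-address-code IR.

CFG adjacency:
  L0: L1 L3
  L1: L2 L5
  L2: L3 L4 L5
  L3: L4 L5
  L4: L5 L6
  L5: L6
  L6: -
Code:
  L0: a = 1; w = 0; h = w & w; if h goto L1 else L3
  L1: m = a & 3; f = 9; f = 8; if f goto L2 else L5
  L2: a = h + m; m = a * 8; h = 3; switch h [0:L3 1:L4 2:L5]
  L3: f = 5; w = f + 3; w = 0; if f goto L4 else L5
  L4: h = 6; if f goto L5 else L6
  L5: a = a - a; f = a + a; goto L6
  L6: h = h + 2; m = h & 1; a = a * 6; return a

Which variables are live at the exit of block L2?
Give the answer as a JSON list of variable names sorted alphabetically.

def/use:
  L0: def={a,h,w} ue=∅
  L1: def={f,m} ue={a}
  L2: def={a,h,m} ue={h,m}
  L3: def={f,w} ue=∅
  L4: def={h} ue={f}
  L5: def={a,f} ue={a}
  L6: def={a,h,m} ue={a,h}

Live sets:
  L0 li=∅ lo={a,h}
  L1 li={a,h} lo={a,f,h,m}
  L2 li={f,h,m} lo={a,f,h}
  L3 li={a,h} lo={a,f,h}
  L4 li={a,f} lo={a,h}
  L5 li={a,h} lo={a,h}
  L6 li={a,h} lo=∅

live-out(L2) = ["a", "f", "h"]

Answer: ["a", "f", "h"]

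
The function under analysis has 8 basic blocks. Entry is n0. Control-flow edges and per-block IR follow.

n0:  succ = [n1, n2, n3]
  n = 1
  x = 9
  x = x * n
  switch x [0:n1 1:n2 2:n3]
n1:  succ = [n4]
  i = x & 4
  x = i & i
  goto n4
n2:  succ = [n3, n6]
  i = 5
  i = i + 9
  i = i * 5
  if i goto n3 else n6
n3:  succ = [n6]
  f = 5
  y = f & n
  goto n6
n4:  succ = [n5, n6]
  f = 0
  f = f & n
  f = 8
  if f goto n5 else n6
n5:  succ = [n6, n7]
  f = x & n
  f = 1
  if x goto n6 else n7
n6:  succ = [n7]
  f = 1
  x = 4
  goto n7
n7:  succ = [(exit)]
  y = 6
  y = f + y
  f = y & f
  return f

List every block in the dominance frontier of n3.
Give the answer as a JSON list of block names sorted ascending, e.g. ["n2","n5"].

Answer: ["n6"]

Working:
idom tree: n1←n0 n2←n0 n3←n0 n4←n1 n5←n4 n6←n0 n7←n0
Dom at joins:
  n3: preds {n0,n2}: {n0} ∩ {n0,n2} = {n0}; idom=n0
  n6: preds {n2,n3,n4,n5}: {n0,n2} ∩ {n0,n3} ∩ {n0,n1,n4} ∩ {n0,n1,n4,n5} = {n0}; idom=n0
  n7: preds {n5,n6}: {n0,n1,n4,n5} ∩ {n0,n6} = {n0}; idom=n0

DF walk-up:
  join n3 pred n0: · stop@n0
  join n3 pred n2: n2 stop@n0
  join n6 pred n2: n2 stop@n0
  join n6 pred n3: n3 stop@n0
  join n6 pred n4: n4→n1 stop@n0
  join n6 pred n5: n5→n4→n1 stop@n0
  join n7 pred n5: n5→n4→n1 stop@n0
  join n7 pred n6: n6 stop@n0
  DF(n0)=∅
  DF(n1)={n6,n7}
  DF(n2)={n3,n6}
  DF(n3)={n6}
  DF(n4)={n6,n7}
  DF(n5)={n6,n7}
  DF(n6)={n7}
  DF(n7)=∅

DF(n3) = ["n6"]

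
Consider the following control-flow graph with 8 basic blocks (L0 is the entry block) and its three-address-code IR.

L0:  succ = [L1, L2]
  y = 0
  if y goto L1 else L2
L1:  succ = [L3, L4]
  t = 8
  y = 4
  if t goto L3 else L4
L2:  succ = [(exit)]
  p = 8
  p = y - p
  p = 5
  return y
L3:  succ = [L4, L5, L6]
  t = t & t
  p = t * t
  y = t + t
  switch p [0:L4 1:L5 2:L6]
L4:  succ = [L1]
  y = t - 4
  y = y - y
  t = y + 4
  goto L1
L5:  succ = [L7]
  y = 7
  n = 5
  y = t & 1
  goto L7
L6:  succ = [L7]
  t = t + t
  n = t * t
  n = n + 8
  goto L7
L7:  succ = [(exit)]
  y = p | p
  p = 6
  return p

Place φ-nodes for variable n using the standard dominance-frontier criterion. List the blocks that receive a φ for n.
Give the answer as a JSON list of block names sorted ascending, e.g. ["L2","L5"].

idom tree: L1←L0 L2←L0 L3←L1 L4←L1 L5←L3 L6←L3 L7←L3
Dom at joins:
  L1: preds {L0,L4}: {L0} ∩ {L0,L1,L4} = {L0}; idom=L0
  L4: preds {L1,L3}: {L0,L1} ∩ {L0,L1,L3} = {L0,L1}; idom=L1
  L7: preds {L5,L6}: {L0,L1,L3,L5} ∩ {L0,L1,L3,L6} = {L0,L1,L3}; idom=L3

Frontier:
  join L1 pred L0: · stop@L0
  join L1 pred L4: L4→L1 stop@L0
  join L4 pred L1: · stop@L1
  join L4 pred L3: L3 stop@L1
  join L7 pred L5: L5 stop@L3
  join L7 pred L6: L6 stop@L3
  DF(L0)=∅
  DF(L1)={L1}
  DF(L2)=∅
  DF(L3)={L4}
  DF(L4)={L1}
  DF(L5)={L7}
  DF(L6)={L7}
  DF(L7)=∅

φ for n: defs {L5,L6}
  DF⁺ = {L7}

Answer: ["L7"]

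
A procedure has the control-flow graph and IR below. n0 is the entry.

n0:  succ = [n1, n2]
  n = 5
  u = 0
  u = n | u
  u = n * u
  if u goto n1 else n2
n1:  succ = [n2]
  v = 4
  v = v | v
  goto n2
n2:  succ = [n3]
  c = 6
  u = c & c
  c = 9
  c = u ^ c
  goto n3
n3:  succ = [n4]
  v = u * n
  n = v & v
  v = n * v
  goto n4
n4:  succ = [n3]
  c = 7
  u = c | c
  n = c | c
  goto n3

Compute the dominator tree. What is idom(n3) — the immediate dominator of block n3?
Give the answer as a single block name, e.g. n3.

Answer: n2

Working:
idom tree: n1←n0 n2←n0 n3←n2 n4←n3
Join-block Dom:
  n2: preds {n0,n1}: {n0} ∩ {n0,n1} = {n0}; idom=n0
  n3: preds {n2,n4}: {n0,n2} ∩ {n0,n2,n3,n4} = {n0,n2}; idom=n2

idom(n3) = n2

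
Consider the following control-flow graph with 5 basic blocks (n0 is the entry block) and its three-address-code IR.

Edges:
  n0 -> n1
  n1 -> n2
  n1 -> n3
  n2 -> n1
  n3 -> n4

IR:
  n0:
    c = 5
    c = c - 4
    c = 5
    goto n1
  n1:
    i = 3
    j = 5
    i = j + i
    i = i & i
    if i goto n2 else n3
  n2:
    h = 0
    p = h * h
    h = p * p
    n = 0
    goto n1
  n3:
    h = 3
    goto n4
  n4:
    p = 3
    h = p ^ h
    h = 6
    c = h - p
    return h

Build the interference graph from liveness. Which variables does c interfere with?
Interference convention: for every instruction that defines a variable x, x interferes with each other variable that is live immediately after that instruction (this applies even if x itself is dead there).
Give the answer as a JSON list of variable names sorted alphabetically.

Per-block:
  n0 def {c} use ∅
  n1 def {i,j} use ∅
  n2 def {h,n,p} use ∅
  n3 def {h} use ∅
  n4 def {c,h,p} use {h}

Live sets:
  n0: in=∅ out=∅
  n1: in=∅ out=∅
  n2: in=∅ out=∅
  n3: in=∅ out={h}
  n4: in={h} out=∅

Interference:
  c — {h}
  h — {c,p}
  i — {j}
  j — {i}
  n — ∅
  p — {h}

N(c) = ["h"]

Answer: ["h"]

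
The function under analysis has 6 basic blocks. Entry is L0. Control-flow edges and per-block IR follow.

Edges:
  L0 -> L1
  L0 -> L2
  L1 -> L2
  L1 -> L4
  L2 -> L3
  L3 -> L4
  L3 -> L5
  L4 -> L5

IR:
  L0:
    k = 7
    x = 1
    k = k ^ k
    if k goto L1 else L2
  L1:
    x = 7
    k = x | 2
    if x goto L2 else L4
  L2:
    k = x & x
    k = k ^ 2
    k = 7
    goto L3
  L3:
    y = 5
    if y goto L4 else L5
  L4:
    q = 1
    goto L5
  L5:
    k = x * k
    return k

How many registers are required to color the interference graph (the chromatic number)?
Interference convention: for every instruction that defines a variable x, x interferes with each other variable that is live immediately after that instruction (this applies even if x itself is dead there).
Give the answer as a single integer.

Per-block:
  L0: def={k,x} ue=∅
  L1: def={k,x} ue=∅
  L2: def={k} ue={x}
  L3: def={y} ue=∅
  L4: def={q} ue=∅
  L5: def={k} ue={k,x}

Backward fixpoint:
  L0 li=∅ lo={x}
  L1 li=∅ lo={k,x}
  L2 li={x} lo={k,x}
  L3 li={k,x} lo={k,x}
  L4 li={k,x} lo={k,x}
  L5 li={k,x} lo=∅

Interference:
  k↔{q,x,y}
  q↔{k,x}
  x↔{k,q,y}
  y↔{k,x}

Colouring:
  clique {k,q,x} ⇒ need ≥ 3
  3-colouring: c0={k}  c1={x}  c2={q,y}
  χ = 3

Answer: 3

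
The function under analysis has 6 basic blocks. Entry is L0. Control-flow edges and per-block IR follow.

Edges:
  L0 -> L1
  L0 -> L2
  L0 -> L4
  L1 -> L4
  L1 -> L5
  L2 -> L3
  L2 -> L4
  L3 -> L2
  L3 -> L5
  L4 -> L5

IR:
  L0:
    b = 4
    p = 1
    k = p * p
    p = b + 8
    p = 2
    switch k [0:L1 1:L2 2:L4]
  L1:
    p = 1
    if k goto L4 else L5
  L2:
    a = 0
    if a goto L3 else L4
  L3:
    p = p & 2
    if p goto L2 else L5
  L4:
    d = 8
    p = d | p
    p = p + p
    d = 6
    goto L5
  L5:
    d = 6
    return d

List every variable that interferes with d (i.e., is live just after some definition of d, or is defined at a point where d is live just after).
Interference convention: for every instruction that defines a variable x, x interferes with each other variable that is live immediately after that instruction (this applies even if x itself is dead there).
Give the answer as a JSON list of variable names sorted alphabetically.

Block summaries:
  L0 def {b,k,p} use ∅
  L1 def {p} use {k}
  L2 def {a} use ∅
  L3 def {p} use {p}
  L4 def {d,p} use {p}
  L5 def {d} use ∅

Live sets:
  L0 li=∅ lo={k,p}
  L1 li={k} lo={p}
  L2 li={p} lo={p}
  L3 li={p} lo={p}
  L4 li={p} lo=∅
  L5 li=∅ lo=∅

Interfere edges:
  a — {p}
  b — {k,p}
  d — {p}
  k — {b,p}
  p — {a,b,d,k}

N(d) = ["p"]

Answer: ["p"]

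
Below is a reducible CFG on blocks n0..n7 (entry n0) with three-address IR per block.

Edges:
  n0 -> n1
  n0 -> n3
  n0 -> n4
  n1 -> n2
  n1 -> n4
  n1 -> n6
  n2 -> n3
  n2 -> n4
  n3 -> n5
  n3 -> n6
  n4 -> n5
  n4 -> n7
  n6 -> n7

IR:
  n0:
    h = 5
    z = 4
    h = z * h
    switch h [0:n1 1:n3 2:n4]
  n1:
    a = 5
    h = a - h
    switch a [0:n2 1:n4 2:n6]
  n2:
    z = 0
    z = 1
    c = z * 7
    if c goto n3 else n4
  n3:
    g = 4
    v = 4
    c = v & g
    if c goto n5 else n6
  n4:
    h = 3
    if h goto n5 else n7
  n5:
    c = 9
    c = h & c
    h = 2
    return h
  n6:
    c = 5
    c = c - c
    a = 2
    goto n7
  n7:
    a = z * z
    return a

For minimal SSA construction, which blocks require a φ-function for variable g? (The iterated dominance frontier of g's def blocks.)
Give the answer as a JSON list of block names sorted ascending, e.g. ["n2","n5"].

Answer: ["n5", "n6", "n7"]

Working:
idom tree: n1←n0 n2←n1 n3←n0 n4←n0 n5←n0 n6←n0 n7←n0
Dom∩ at merges:
  n3: preds {n0,n2}: {n0} ∩ {n0,n1,n2} = {n0}; idom=n0
  n4: preds {n0,n1,n2}: {n0} ∩ {n0,n1} ∩ {n0,n1,n2} = {n0}; idom=n0
  n5: preds {n3,n4}: {n0,n3} ∩ {n0,n4} = {n0}; idom=n0
  n6: preds {n1,n3}: {n0,n1} ∩ {n0,n3} = {n0}; idom=n0
  n7: preds {n4,n6}: {n0,n4} ∩ {n0,n6} = {n0}; idom=n0

DF walk-up:
  n3←n0: walk · to n0
  n3←n2: walk n2→n1 to n0
  n4←n0: walk · to n0
  n4←n1: walk n1 to n0
  n4←n2: walk n2→n1 to n0
  n5←n3: walk n3 to n0
  n5←n4: walk n4 to n0
  n6←n1: walk n1 to n0
  n6←n3: walk n3 to n0
  n7←n4: walk n4 to n0
  n7←n6: walk n6 to n0
  DF(n0)=∅
  DF(n1)={n3,n4,n6}
  DF(n2)={n3,n4}
  DF(n3)={n5,n6}
  DF(n4)={n5,n7}
  DF(n5)=∅
  DF(n6)={n7}
  DF(n7)=∅

φ for g: defs {n3}
  DF⁺ = {n5,n6,n7}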